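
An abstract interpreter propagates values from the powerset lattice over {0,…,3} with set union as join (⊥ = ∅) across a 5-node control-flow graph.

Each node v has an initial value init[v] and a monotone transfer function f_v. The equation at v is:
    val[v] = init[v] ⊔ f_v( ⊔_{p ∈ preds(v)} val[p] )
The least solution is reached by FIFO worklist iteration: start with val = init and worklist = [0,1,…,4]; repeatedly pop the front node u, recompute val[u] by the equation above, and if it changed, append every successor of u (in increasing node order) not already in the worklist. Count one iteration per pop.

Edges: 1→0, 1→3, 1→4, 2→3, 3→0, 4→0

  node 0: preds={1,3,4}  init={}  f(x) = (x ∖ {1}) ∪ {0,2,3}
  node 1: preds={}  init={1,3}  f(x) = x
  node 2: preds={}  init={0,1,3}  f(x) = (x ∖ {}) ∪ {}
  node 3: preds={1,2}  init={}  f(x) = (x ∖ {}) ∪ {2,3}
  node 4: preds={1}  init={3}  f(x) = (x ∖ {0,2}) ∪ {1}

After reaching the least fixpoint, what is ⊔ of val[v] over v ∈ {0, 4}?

Iteration log — 6 steps:
  step 1. node 0  ⊔preds={1,3}  new={0,2,3}  old={}  +wl: 
  step 2. node 1  ⊔preds={}  new={1,3}  stable
  step 3. node 2  ⊔preds={}  new={0,1,3}  stable
  step 4. node 3  ⊔preds={0,1,3}  new={0,1,2,3}  old={}  +wl: 0
  step 5. node 4  ⊔preds={1,3}  new={1,3}  old={3}  +wl: 
  step 6. node 0  ⊔preds={0,1,2,3}  new={0,2,3}  stable

Least fixpoint reached:
  node 0: {0,2,3}
  node 1: {1,3}
  node 2: {0,1,3}
  node 3: {0,1,2,3}
  node 4: {1,3}

{0,1,2,3}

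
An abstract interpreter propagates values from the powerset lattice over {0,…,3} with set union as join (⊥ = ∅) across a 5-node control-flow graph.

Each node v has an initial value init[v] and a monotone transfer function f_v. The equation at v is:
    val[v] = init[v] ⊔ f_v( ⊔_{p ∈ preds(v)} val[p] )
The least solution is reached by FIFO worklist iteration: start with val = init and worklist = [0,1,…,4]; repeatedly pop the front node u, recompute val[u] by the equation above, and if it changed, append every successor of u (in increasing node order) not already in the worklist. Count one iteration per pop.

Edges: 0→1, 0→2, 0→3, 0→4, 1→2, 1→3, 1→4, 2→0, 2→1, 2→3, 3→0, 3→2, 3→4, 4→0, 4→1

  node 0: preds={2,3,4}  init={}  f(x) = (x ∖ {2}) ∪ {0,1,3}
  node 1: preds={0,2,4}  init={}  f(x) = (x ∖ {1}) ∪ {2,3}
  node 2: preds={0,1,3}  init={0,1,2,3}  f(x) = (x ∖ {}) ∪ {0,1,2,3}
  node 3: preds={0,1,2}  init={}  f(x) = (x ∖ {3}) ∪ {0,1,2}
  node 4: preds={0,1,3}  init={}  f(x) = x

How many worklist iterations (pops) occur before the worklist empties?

Worklist (8 pops):
  #1 pop 0: in={0,1,2,3} → {0,1,3} (was {}); enqueue []
  #2 pop 1: in={0,1,2,3} → {0,2,3} (was {}); enqueue []
  #3 pop 2: in={0,1,2,3} → {0,1,2,3} (no change)
  #4 pop 3: in={0,1,2,3} → {0,1,2} (was {}); enqueue [0,2]
  #5 pop 4: in={0,1,2,3} → {0,1,2,3} (was {}); enqueue [1]
  #6 pop 0: in={0,1,2,3} → {0,1,3} (no change)
  #7 pop 2: in={0,1,2,3} → {0,1,2,3} (no change)
  #8 pop 1: in={0,1,2,3} → {0,2,3} (no change)

Fixpoint:
  val[0] = {0,1,3}
  val[1] = {0,2,3}
  val[2] = {0,1,2,3}
  val[3] = {0,1,2}
  val[4] = {0,1,2,3}

8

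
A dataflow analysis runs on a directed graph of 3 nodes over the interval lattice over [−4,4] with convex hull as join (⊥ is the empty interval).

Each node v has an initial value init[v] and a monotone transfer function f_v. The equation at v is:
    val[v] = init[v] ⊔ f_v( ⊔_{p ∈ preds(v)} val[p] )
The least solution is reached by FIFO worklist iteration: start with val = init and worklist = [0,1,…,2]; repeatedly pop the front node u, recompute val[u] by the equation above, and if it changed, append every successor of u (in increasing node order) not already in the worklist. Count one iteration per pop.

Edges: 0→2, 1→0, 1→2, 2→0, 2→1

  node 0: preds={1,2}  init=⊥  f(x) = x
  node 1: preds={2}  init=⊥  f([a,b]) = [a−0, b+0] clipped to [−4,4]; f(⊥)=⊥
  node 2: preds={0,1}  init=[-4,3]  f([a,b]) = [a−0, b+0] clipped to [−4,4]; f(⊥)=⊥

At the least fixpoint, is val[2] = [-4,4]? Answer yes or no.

no

Worklist (4 pops):
  #1 pop 0: in=[-4,3] → [-4,3] (was ⊥); enqueue []
  #2 pop 1: in=[-4,3] → [-4,3] (was ⊥); enqueue [0]
  #3 pop 2: in=[-4,3] → [-4,3] (no change)
  #4 pop 0: in=[-4,3] → [-4,3] (no change)

Fixpoint:
  val[0] = [-4,3]
  val[1] = [-4,3]
  val[2] = [-4,3]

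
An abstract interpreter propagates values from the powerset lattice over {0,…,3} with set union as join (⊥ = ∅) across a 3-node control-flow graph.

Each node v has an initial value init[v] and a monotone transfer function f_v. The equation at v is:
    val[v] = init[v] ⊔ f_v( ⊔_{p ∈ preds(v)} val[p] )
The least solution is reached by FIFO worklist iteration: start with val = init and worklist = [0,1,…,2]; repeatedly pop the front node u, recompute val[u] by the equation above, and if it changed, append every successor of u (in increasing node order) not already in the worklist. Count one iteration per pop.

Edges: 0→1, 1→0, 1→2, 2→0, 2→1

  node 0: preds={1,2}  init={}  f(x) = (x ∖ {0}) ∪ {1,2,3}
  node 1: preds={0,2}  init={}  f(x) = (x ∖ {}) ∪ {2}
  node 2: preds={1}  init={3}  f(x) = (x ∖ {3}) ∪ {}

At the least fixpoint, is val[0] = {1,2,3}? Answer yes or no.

Trace (5 dequeues):
  [1] u=0 | in {3} | out {1,2,3} | prev {} | push {}
  [2] u=1 | in {1,2,3} | out {1,2,3} | prev {} | push {0}
  [3] u=2 | in {1,2,3} | out {1,2,3} | prev {3} | push {1}
  [4] u=0 | in {1,2,3} | out {1,2,3} | ==
  [5] u=1 | in {1,2,3} | out {1,2,3} | ==

Converged values:
  [0] {1,2,3}
  [1] {1,2,3}
  [2] {1,2,3}

yes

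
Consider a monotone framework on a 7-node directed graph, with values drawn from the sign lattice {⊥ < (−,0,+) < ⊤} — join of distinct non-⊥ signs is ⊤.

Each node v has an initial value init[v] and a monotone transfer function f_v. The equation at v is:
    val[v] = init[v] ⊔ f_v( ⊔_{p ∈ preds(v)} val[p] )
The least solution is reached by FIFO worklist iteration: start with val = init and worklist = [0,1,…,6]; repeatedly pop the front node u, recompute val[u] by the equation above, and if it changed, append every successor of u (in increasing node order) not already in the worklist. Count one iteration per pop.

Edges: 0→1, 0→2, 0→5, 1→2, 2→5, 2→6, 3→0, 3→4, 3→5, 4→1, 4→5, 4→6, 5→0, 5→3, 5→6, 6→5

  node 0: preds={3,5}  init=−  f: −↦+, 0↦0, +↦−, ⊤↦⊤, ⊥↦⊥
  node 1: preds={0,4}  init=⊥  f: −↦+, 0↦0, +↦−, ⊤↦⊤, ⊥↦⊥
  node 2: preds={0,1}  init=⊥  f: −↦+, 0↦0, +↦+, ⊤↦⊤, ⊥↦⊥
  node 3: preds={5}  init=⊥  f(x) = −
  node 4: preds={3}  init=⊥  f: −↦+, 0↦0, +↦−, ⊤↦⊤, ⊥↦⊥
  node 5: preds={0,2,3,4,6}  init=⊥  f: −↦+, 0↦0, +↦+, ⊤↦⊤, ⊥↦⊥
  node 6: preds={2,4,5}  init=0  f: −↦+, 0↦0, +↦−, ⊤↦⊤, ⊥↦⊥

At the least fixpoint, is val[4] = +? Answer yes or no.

Trace (12 dequeues):
  [1] u=0 | in ⊥ | out − | ==
  [2] u=1 | in − | out + | prev ⊥ | push {}
  [3] u=2 | in ⊤ | out ⊤ | prev ⊥ | push {}
  [4] u=3 | in ⊥ | out − | prev ⊥ | push {0}
  [5] u=4 | in − | out + | prev ⊥ | push {1}
  [6] u=5 | in ⊤ | out ⊤ | prev ⊥ | push {3}
  [7] u=6 | in ⊤ | out ⊤ | prev 0 | push {5}
  [8] u=0 | in ⊤ | out ⊤ | prev − | push {2}
  [9] u=1 | in ⊤ | out ⊤ | prev + | push {}
  [10] u=3 | in ⊤ | out − | ==
  [11] u=5 | in ⊤ | out ⊤ | ==
  [12] u=2 | in ⊤ | out ⊤ | ==

Converged values:
  [0] ⊤
  [1] ⊤
  [2] ⊤
  [3] −
  [4] +
  [5] ⊤
  [6] ⊤

yes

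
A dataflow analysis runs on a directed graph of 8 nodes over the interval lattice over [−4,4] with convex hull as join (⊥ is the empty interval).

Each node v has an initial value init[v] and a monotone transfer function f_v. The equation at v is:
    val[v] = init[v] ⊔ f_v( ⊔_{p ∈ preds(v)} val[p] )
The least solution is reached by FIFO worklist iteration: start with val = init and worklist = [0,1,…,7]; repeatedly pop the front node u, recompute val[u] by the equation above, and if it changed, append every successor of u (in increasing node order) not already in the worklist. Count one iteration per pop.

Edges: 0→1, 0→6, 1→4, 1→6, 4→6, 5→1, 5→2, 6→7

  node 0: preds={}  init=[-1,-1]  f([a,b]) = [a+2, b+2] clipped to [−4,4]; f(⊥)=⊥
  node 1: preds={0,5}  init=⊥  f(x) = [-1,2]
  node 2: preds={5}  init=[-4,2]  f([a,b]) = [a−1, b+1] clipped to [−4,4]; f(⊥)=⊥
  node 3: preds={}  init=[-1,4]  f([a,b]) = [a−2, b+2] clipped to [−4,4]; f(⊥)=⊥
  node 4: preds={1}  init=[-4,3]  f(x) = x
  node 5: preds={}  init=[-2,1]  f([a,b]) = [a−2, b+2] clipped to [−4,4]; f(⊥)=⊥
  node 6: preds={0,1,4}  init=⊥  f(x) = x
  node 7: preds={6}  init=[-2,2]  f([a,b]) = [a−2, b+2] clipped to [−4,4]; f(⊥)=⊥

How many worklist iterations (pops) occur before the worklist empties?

Iteration log — 8 steps:
  step 1. node 0  ⊔preds=⊥  new=[-1,-1]  stable
  step 2. node 1  ⊔preds=[-2,1]  new=[-1,2]  old=⊥  +wl: 
  step 3. node 2  ⊔preds=[-2,1]  new=[-4,2]  stable
  step 4. node 3  ⊔preds=⊥  new=[-1,4]  stable
  step 5. node 4  ⊔preds=[-1,2]  new=[-4,3]  stable
  step 6. node 5  ⊔preds=⊥  new=[-2,1]  stable
  step 7. node 6  ⊔preds=[-4,3]  new=[-4,3]  old=⊥  +wl: 
  step 8. node 7  ⊔preds=[-4,3]  new=[-4,4]  old=[-2,2]  +wl: 

Least fixpoint reached:
  node 0: [-1,-1]
  node 1: [-1,2]
  node 2: [-4,2]
  node 3: [-1,4]
  node 4: [-4,3]
  node 5: [-2,1]
  node 6: [-4,3]
  node 7: [-4,4]

8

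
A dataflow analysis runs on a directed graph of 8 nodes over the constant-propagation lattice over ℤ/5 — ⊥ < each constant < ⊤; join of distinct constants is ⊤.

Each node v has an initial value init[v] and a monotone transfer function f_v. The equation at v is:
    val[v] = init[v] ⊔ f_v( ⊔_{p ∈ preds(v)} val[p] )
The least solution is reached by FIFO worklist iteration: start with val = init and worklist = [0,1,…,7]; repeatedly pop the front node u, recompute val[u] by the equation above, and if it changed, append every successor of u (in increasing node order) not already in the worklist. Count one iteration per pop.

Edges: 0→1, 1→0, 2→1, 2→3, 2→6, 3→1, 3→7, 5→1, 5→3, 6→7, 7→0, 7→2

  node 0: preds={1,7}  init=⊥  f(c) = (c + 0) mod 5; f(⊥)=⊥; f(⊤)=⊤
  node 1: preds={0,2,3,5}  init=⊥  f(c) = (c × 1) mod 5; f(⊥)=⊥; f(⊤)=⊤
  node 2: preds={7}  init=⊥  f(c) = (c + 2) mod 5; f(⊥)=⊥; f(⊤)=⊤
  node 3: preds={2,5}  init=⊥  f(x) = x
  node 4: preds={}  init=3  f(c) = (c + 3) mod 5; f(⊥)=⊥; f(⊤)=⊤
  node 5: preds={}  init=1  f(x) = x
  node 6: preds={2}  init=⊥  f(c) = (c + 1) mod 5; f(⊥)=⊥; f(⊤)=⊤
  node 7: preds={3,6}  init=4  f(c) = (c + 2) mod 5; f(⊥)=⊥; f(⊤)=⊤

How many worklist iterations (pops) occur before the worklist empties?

Iteration log — 16 steps:
  step 1. node 0  ⊔preds=4  new=4  old=⊥  +wl: 
  step 2. node 1  ⊔preds=⊤  new=⊤  old=⊥  +wl: 0
  step 3. node 2  ⊔preds=4  new=1  old=⊥  +wl: 1
  step 4. node 3  ⊔preds=1  new=1  old=⊥  +wl: 
  step 5. node 4  ⊔preds=⊥  new=3  stable
  step 6. node 5  ⊔preds=⊥  new=1  stable
  step 7. node 6  ⊔preds=1  new=2  old=⊥  +wl: 
  step 8. node 7  ⊔preds=⊤  new=⊤  old=4  +wl: 2
  step 9. node 0  ⊔preds=⊤  new=⊤  old=4  +wl: 
  step 10. node 1  ⊔preds=⊤  new=⊤  stable
  step 11. node 2  ⊔preds=⊤  new=⊤  old=1  +wl: 1,3,6
  step 12. node 1  ⊔preds=⊤  new=⊤  stable
  step 13. node 3  ⊔preds=⊤  new=⊤  old=1  +wl: 1,7
  step 14. node 6  ⊔preds=⊤  new=⊤  old=2  +wl: 
  step 15. node 1  ⊔preds=⊤  new=⊤  stable
  step 16. node 7  ⊔preds=⊤  new=⊤  stable

Least fixpoint reached:
  node 0: ⊤
  node 1: ⊤
  node 2: ⊤
  node 3: ⊤
  node 4: 3
  node 5: 1
  node 6: ⊤
  node 7: ⊤

16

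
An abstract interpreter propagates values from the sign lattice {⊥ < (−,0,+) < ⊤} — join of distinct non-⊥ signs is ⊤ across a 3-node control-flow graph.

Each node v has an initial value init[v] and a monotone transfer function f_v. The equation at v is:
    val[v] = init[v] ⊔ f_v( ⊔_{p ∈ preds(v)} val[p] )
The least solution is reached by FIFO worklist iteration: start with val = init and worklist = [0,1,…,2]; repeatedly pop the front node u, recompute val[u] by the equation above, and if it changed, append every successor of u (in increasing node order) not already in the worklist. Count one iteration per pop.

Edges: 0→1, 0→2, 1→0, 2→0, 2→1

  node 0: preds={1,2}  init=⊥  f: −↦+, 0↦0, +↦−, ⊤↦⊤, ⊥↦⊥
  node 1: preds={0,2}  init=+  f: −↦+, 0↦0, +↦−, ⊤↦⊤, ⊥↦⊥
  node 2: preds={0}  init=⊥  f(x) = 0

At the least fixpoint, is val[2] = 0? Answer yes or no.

yes

Worklist (7 pops):
  #1 pop 0: in=+ → − (was ⊥); enqueue []
  #2 pop 1: in=− → + (no change)
  #3 pop 2: in=− → 0 (was ⊥); enqueue [0,1]
  #4 pop 0: in=⊤ → ⊤ (was −); enqueue [2]
  #5 pop 1: in=⊤ → ⊤ (was +); enqueue [0]
  #6 pop 2: in=⊤ → 0 (no change)
  #7 pop 0: in=⊤ → ⊤ (no change)

Fixpoint:
  val[0] = ⊤
  val[1] = ⊤
  val[2] = 0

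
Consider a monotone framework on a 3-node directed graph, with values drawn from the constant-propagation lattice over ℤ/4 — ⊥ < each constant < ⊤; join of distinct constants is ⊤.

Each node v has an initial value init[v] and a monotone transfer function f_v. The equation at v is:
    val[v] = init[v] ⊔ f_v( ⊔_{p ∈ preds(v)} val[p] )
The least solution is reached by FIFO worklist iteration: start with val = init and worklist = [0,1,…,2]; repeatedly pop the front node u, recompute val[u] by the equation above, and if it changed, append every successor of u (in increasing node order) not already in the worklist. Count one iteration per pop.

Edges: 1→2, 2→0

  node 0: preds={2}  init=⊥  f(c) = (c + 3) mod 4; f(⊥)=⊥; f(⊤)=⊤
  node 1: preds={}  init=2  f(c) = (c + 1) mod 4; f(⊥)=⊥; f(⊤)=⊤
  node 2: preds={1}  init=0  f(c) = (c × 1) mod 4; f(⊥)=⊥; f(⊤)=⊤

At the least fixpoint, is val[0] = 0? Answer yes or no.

Iteration log — 4 steps:
  step 1. node 0  ⊔preds=0  new=3  old=⊥  +wl: 
  step 2. node 1  ⊔preds=⊥  new=2  stable
  step 3. node 2  ⊔preds=2  new=⊤  old=0  +wl: 0
  step 4. node 0  ⊔preds=⊤  new=⊤  old=3  +wl: 

Least fixpoint reached:
  node 0: ⊤
  node 1: 2
  node 2: ⊤

no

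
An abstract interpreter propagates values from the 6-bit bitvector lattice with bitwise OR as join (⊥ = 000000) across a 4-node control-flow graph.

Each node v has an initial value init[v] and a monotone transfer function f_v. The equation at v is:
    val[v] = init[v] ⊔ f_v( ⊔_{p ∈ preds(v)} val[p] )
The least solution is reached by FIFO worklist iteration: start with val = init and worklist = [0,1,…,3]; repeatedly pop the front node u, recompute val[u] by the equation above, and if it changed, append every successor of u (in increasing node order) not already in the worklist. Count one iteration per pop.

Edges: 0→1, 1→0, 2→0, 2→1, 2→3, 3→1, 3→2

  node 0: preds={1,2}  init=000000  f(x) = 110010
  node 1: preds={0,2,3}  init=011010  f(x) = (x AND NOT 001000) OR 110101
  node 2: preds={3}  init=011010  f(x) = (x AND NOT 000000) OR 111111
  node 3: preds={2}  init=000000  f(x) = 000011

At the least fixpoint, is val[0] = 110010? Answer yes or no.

Worklist (7 pops):
  #1 pop 0: in=011010 → 110010 (was 000000); enqueue []
  #2 pop 1: in=111010 → 111111 (was 011010); enqueue [0]
  #3 pop 2: in=000000 → 111111 (was 011010); enqueue [1]
  #4 pop 3: in=111111 → 000011 (was 000000); enqueue [2]
  #5 pop 0: in=111111 → 110010 (no change)
  #6 pop 1: in=111111 → 111111 (no change)
  #7 pop 2: in=000011 → 111111 (no change)

Fixpoint:
  val[0] = 110010
  val[1] = 111111
  val[2] = 111111
  val[3] = 000011

yes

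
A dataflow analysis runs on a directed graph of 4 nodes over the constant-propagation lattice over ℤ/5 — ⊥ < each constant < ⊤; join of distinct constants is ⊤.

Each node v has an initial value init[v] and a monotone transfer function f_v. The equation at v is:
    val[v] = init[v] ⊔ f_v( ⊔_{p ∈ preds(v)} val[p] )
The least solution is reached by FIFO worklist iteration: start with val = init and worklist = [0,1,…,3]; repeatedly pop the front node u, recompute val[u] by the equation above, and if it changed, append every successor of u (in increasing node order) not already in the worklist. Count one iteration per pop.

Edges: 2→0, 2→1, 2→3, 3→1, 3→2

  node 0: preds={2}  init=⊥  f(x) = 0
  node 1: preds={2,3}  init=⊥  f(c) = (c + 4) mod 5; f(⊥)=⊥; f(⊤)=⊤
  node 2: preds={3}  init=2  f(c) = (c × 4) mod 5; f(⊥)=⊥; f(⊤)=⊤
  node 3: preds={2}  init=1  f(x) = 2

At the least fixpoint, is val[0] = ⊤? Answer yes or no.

Worklist (7 pops):
  #1 pop 0: in=2 → 0 (was ⊥); enqueue []
  #2 pop 1: in=⊤ → ⊤ (was ⊥); enqueue []
  #3 pop 2: in=1 → ⊤ (was 2); enqueue [0,1]
  #4 pop 3: in=⊤ → ⊤ (was 1); enqueue [2]
  #5 pop 0: in=⊤ → 0 (no change)
  #6 pop 1: in=⊤ → ⊤ (no change)
  #7 pop 2: in=⊤ → ⊤ (no change)

Fixpoint:
  val[0] = 0
  val[1] = ⊤
  val[2] = ⊤
  val[3] = ⊤

no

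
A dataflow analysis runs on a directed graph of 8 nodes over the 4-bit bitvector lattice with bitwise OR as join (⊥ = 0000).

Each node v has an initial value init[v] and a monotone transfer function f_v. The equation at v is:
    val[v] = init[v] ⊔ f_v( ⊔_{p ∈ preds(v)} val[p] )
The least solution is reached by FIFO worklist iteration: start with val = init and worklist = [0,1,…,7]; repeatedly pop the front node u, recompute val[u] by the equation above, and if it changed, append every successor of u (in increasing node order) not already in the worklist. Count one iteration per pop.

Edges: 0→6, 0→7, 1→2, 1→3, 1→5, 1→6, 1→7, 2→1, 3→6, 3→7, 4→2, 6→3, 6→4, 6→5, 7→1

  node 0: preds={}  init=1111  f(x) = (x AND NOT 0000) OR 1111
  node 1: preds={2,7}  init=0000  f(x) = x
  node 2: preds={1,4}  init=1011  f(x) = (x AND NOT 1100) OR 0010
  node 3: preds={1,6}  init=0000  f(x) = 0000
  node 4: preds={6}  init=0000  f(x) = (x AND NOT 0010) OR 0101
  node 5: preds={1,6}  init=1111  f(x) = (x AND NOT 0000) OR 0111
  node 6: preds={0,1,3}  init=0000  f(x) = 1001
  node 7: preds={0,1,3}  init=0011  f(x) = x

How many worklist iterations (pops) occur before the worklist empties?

18

Worklist (18 pops):
  #1 pop 0: in=0000 → 1111 (no change)
  #2 pop 1: in=1011 → 1011 (was 0000); enqueue []
  #3 pop 2: in=1011 → 1011 (no change)
  #4 pop 3: in=1011 → 0000 (no change)
  #5 pop 4: in=0000 → 0101 (was 0000); enqueue [2]
  #6 pop 5: in=1011 → 1111 (no change)
  #7 pop 6: in=1111 → 1001 (was 0000); enqueue [3,4,5]
  #8 pop 7: in=1111 → 1111 (was 0011); enqueue [1]
  #9 pop 2: in=1111 → 1011 (no change)
  #10 pop 3: in=1011 → 0000 (no change)
  #11 pop 4: in=1001 → 1101 (was 0101); enqueue [2]
  #12 pop 5: in=1011 → 1111 (no change)
  #13 pop 1: in=1111 → 1111 (was 1011); enqueue [3,5,6,7]
  #14 pop 2: in=1111 → 1011 (no change)
  #15 pop 3: in=1111 → 0000 (no change)
  #16 pop 5: in=1111 → 1111 (no change)
  #17 pop 6: in=1111 → 1001 (no change)
  #18 pop 7: in=1111 → 1111 (no change)

Fixpoint:
  val[0] = 1111
  val[1] = 1111
  val[2] = 1011
  val[3] = 0000
  val[4] = 1101
  val[5] = 1111
  val[6] = 1001
  val[7] = 1111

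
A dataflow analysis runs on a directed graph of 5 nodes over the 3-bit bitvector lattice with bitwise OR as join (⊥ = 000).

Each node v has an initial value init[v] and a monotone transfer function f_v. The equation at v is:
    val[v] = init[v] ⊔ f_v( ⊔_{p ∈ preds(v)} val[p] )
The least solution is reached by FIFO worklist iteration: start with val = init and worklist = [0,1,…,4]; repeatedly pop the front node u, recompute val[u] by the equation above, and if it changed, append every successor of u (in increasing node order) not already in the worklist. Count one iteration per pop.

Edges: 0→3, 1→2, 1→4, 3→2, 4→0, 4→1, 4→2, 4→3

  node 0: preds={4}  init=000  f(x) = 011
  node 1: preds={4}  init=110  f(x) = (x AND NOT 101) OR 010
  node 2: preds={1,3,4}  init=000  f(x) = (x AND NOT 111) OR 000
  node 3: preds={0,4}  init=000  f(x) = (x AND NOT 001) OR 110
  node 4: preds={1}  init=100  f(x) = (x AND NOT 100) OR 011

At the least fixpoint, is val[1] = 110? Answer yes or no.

yes

Iteration log — 9 steps:
  step 1. node 0  ⊔preds=100  new=011  old=000  +wl: 
  step 2. node 1  ⊔preds=100  new=110  stable
  step 3. node 2  ⊔preds=110  new=000  stable
  step 4. node 3  ⊔preds=111  new=110  old=000  +wl: 2
  step 5. node 4  ⊔preds=110  new=111  old=100  +wl: 0,1,3
  step 6. node 2  ⊔preds=111  new=000  stable
  step 7. node 0  ⊔preds=111  new=011  stable
  step 8. node 1  ⊔preds=111  new=110  stable
  step 9. node 3  ⊔preds=111  new=110  stable

Least fixpoint reached:
  node 0: 011
  node 1: 110
  node 2: 000
  node 3: 110
  node 4: 111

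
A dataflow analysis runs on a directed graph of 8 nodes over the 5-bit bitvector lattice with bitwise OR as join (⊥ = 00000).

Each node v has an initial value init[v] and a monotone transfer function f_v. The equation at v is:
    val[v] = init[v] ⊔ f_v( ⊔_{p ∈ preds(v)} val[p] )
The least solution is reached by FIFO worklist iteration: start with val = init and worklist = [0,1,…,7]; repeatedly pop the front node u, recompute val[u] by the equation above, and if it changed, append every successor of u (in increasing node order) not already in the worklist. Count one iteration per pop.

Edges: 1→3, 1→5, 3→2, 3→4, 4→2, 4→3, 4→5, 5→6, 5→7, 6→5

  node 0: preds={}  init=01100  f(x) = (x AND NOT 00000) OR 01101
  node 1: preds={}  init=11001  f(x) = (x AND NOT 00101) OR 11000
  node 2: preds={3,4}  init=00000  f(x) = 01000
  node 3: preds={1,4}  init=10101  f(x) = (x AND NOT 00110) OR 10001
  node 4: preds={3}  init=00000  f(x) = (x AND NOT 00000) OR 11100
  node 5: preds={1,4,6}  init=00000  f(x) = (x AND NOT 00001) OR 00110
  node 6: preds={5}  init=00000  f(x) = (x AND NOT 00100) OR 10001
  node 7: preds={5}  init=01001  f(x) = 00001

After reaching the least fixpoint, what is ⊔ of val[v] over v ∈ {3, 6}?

11111

Trace (11 dequeues):
  [1] u=0 | in 00000 | out 01101 | prev 01100 | push {}
  [2] u=1 | in 00000 | out 11001 | ==
  [3] u=2 | in 10101 | out 01000 | prev 00000 | push {}
  [4] u=3 | in 11001 | out 11101 | prev 10101 | push {2}
  [5] u=4 | in 11101 | out 11101 | prev 00000 | push {3}
  [6] u=5 | in 11101 | out 11110 | prev 00000 | push {}
  [7] u=6 | in 11110 | out 11011 | prev 00000 | push {5}
  [8] u=7 | in 11110 | out 01001 | ==
  [9] u=2 | in 11101 | out 01000 | ==
  [10] u=3 | in 11101 | out 11101 | ==
  [11] u=5 | in 11111 | out 11110 | ==

Converged values:
  [0] 01101
  [1] 11001
  [2] 01000
  [3] 11101
  [4] 11101
  [5] 11110
  [6] 11011
  [7] 01001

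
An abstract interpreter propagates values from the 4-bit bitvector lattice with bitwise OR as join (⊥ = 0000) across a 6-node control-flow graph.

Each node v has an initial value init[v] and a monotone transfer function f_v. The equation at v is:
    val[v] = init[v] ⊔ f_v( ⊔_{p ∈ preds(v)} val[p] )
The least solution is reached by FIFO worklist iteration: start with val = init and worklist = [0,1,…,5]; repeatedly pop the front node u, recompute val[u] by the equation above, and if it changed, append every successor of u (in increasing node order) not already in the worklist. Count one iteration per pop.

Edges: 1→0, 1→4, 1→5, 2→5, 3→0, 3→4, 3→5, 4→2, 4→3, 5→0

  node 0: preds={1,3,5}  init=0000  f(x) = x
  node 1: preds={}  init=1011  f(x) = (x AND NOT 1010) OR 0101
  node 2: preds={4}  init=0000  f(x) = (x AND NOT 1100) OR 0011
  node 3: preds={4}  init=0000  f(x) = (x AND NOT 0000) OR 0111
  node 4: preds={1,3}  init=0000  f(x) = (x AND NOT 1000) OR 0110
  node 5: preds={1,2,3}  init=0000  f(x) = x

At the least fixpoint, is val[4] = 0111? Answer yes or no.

Iteration log — 9 steps:
  step 1. node 0  ⊔preds=1011  new=1011  old=0000  +wl: 
  step 2. node 1  ⊔preds=0000  new=1111  old=1011  +wl: 0
  step 3. node 2  ⊔preds=0000  new=0011  old=0000  +wl: 
  step 4. node 3  ⊔preds=0000  new=0111  old=0000  +wl: 
  step 5. node 4  ⊔preds=1111  new=0111  old=0000  +wl: 2,3
  step 6. node 5  ⊔preds=1111  new=1111  old=0000  +wl: 
  step 7. node 0  ⊔preds=1111  new=1111  old=1011  +wl: 
  step 8. node 2  ⊔preds=0111  new=0011  stable
  step 9. node 3  ⊔preds=0111  new=0111  stable

Least fixpoint reached:
  node 0: 1111
  node 1: 1111
  node 2: 0011
  node 3: 0111
  node 4: 0111
  node 5: 1111

yes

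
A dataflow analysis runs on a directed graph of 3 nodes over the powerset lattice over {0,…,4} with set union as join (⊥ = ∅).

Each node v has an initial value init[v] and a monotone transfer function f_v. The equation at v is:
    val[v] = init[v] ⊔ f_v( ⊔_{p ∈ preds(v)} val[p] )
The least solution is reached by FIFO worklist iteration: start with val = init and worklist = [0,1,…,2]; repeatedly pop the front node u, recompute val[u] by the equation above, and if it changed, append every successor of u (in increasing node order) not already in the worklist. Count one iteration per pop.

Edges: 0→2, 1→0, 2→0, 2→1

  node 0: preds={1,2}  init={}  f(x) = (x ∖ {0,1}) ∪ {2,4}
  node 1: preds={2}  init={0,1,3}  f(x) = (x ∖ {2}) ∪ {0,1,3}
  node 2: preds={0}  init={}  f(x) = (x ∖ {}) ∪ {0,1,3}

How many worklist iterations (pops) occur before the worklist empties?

6

Worklist (6 pops):
  #1 pop 0: in={0,1,3} → {2,3,4} (was {}); enqueue []
  #2 pop 1: in={} → {0,1,3} (no change)
  #3 pop 2: in={2,3,4} → {0,1,2,3,4} (was {}); enqueue [0,1]
  #4 pop 0: in={0,1,2,3,4} → {2,3,4} (no change)
  #5 pop 1: in={0,1,2,3,4} → {0,1,3,4} (was {0,1,3}); enqueue [0]
  #6 pop 0: in={0,1,2,3,4} → {2,3,4} (no change)

Fixpoint:
  val[0] = {2,3,4}
  val[1] = {0,1,3,4}
  val[2] = {0,1,2,3,4}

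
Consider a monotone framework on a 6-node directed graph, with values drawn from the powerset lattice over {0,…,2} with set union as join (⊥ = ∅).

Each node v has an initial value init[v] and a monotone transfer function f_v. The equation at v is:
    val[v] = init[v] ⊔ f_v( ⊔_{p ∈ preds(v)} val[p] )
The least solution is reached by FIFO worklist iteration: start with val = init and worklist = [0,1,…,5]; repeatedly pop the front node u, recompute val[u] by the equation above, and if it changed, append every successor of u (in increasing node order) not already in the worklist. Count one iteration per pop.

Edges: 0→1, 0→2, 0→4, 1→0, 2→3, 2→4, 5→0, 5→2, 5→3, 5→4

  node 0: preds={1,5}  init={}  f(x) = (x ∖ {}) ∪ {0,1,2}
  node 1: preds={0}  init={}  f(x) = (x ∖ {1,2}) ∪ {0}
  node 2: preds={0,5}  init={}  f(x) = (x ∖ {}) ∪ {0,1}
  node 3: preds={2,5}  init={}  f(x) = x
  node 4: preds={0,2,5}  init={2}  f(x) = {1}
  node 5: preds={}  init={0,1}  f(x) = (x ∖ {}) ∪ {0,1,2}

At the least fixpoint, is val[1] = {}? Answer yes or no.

Worklist (10 pops):
  #1 pop 0: in={0,1} → {0,1,2} (was {}); enqueue []
  #2 pop 1: in={0,1,2} → {0} (was {}); enqueue [0]
  #3 pop 2: in={0,1,2} → {0,1,2} (was {}); enqueue []
  #4 pop 3: in={0,1,2} → {0,1,2} (was {}); enqueue []
  #5 pop 4: in={0,1,2} → {1,2} (was {2}); enqueue []
  #6 pop 5: in={} → {0,1,2} (was {0,1}); enqueue [2,3,4]
  #7 pop 0: in={0,1,2} → {0,1,2} (no change)
  #8 pop 2: in={0,1,2} → {0,1,2} (no change)
  #9 pop 3: in={0,1,2} → {0,1,2} (no change)
  #10 pop 4: in={0,1,2} → {1,2} (no change)

Fixpoint:
  val[0] = {0,1,2}
  val[1] = {0}
  val[2] = {0,1,2}
  val[3] = {0,1,2}
  val[4] = {1,2}
  val[5] = {0,1,2}

no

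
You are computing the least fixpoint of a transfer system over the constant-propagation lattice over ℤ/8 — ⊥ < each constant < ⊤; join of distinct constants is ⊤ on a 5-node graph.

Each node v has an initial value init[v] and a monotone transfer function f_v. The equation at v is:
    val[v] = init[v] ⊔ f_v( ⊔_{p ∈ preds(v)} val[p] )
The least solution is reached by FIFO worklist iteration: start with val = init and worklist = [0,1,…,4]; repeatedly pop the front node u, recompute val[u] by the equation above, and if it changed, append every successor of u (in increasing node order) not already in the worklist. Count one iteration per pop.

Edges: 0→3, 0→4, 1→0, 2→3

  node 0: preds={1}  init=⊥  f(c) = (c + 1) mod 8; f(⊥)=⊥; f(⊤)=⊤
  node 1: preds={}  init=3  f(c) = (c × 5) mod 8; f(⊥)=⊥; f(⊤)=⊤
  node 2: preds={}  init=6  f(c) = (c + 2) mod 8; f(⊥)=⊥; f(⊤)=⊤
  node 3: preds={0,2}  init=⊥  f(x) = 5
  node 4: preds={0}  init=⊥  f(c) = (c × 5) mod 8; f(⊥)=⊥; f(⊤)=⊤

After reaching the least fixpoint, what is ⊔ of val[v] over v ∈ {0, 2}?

⊤

Trace (5 dequeues):
  [1] u=0 | in 3 | out 4 | prev ⊥ | push {}
  [2] u=1 | in ⊥ | out 3 | ==
  [3] u=2 | in ⊥ | out 6 | ==
  [4] u=3 | in ⊤ | out 5 | prev ⊥ | push {}
  [5] u=4 | in 4 | out 4 | prev ⊥ | push {}

Converged values:
  [0] 4
  [1] 3
  [2] 6
  [3] 5
  [4] 4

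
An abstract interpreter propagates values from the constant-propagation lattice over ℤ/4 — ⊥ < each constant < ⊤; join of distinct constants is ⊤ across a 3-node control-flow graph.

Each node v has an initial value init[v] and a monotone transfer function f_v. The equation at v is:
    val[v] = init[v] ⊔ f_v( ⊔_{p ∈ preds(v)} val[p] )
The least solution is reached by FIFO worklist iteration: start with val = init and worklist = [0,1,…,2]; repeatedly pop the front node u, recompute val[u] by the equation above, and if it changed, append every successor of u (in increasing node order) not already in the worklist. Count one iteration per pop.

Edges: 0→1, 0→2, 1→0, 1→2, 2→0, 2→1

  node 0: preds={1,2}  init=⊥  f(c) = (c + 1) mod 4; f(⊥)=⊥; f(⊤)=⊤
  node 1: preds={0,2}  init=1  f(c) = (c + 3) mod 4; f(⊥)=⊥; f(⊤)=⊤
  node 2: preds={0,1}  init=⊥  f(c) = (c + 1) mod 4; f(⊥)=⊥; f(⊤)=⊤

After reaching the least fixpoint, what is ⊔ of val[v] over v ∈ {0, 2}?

Worklist (7 pops):
  #1 pop 0: in=1 → 2 (was ⊥); enqueue []
  #2 pop 1: in=2 → 1 (no change)
  #3 pop 2: in=⊤ → ⊤ (was ⊥); enqueue [0,1]
  #4 pop 0: in=⊤ → ⊤ (was 2); enqueue [2]
  #5 pop 1: in=⊤ → ⊤ (was 1); enqueue [0]
  #6 pop 2: in=⊤ → ⊤ (no change)
  #7 pop 0: in=⊤ → ⊤ (no change)

Fixpoint:
  val[0] = ⊤
  val[1] = ⊤
  val[2] = ⊤

⊤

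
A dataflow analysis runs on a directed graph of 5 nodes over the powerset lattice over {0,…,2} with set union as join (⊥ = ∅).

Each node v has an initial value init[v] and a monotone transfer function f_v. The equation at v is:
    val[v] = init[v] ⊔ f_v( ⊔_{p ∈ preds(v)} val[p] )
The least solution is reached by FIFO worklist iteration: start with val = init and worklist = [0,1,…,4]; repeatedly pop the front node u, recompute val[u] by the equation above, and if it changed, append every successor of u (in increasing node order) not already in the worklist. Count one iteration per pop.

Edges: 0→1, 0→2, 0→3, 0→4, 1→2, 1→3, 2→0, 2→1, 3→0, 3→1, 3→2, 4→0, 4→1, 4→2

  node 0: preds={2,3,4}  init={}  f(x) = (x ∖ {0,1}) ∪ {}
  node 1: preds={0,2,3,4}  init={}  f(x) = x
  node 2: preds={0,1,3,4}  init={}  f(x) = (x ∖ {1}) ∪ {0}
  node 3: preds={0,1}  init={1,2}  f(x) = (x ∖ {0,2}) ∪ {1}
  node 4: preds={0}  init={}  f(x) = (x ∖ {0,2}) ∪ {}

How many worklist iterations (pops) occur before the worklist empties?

9

Iteration log — 9 steps:
  step 1. node 0  ⊔preds={1,2}  new={2}  old={}  +wl: 
  step 2. node 1  ⊔preds={1,2}  new={1,2}  old={}  +wl: 
  step 3. node 2  ⊔preds={1,2}  new={0,2}  old={}  +wl: 0,1
  step 4. node 3  ⊔preds={1,2}  new={1,2}  stable
  step 5. node 4  ⊔preds={2}  new={}  stable
  step 6. node 0  ⊔preds={0,1,2}  new={2}  stable
  step 7. node 1  ⊔preds={0,1,2}  new={0,1,2}  old={1,2}  +wl: 2,3
  step 8. node 2  ⊔preds={0,1,2}  new={0,2}  stable
  step 9. node 3  ⊔preds={0,1,2}  new={1,2}  stable

Least fixpoint reached:
  node 0: {2}
  node 1: {0,1,2}
  node 2: {0,2}
  node 3: {1,2}
  node 4: {}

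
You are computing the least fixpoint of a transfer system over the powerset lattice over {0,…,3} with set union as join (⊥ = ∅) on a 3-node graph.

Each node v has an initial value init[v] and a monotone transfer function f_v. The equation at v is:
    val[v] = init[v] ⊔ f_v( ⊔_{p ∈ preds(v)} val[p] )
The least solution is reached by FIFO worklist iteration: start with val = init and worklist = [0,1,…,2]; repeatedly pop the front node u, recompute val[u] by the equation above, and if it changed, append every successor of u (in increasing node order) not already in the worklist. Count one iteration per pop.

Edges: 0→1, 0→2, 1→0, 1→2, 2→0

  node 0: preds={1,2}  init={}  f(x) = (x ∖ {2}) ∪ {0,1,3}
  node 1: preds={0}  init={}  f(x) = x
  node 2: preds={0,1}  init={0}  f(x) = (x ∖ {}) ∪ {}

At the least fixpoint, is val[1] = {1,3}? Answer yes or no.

no

Trace (4 dequeues):
  [1] u=0 | in {0} | out {0,1,3} | prev {} | push {}
  [2] u=1 | in {0,1,3} | out {0,1,3} | prev {} | push {0}
  [3] u=2 | in {0,1,3} | out {0,1,3} | prev {0} | push {}
  [4] u=0 | in {0,1,3} | out {0,1,3} | ==

Converged values:
  [0] {0,1,3}
  [1] {0,1,3}
  [2] {0,1,3}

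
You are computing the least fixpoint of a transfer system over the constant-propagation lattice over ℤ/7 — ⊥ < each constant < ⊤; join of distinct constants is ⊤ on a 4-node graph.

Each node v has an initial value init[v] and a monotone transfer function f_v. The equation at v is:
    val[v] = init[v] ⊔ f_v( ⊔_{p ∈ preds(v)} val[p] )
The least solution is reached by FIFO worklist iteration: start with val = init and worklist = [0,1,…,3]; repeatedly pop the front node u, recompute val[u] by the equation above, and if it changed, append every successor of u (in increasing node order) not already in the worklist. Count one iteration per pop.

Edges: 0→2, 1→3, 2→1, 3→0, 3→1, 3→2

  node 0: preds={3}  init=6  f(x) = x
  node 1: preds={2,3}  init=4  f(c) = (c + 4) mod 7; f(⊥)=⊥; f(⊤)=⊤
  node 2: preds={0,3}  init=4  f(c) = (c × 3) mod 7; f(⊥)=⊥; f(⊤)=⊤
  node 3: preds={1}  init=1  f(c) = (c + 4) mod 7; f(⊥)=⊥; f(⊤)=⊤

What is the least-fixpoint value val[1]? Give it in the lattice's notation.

Worklist (7 pops):
  #1 pop 0: in=1 → ⊤ (was 6); enqueue []
  #2 pop 1: in=⊤ → ⊤ (was 4); enqueue []
  #3 pop 2: in=⊤ → ⊤ (was 4); enqueue [1]
  #4 pop 3: in=⊤ → ⊤ (was 1); enqueue [0,2]
  #5 pop 1: in=⊤ → ⊤ (no change)
  #6 pop 0: in=⊤ → ⊤ (no change)
  #7 pop 2: in=⊤ → ⊤ (no change)

Fixpoint:
  val[0] = ⊤
  val[1] = ⊤
  val[2] = ⊤
  val[3] = ⊤

⊤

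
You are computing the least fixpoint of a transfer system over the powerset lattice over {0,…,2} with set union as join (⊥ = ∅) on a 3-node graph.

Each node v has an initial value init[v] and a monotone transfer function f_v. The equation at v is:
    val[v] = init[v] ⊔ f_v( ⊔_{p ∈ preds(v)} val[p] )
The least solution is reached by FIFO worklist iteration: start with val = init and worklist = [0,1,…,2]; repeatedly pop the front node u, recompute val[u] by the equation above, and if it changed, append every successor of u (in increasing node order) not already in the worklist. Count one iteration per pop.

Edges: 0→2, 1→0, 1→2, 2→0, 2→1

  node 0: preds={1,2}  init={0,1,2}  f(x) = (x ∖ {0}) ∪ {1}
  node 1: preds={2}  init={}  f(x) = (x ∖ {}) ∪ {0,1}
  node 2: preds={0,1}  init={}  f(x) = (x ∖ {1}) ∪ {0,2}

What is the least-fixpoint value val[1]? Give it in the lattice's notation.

{0,1,2}

Worklist (7 pops):
  #1 pop 0: in={} → {0,1,2} (no change)
  #2 pop 1: in={} → {0,1} (was {}); enqueue [0]
  #3 pop 2: in={0,1,2} → {0,2} (was {}); enqueue [1]
  #4 pop 0: in={0,1,2} → {0,1,2} (no change)
  #5 pop 1: in={0,2} → {0,1,2} (was {0,1}); enqueue [0,2]
  #6 pop 0: in={0,1,2} → {0,1,2} (no change)
  #7 pop 2: in={0,1,2} → {0,2} (no change)

Fixpoint:
  val[0] = {0,1,2}
  val[1] = {0,1,2}
  val[2] = {0,2}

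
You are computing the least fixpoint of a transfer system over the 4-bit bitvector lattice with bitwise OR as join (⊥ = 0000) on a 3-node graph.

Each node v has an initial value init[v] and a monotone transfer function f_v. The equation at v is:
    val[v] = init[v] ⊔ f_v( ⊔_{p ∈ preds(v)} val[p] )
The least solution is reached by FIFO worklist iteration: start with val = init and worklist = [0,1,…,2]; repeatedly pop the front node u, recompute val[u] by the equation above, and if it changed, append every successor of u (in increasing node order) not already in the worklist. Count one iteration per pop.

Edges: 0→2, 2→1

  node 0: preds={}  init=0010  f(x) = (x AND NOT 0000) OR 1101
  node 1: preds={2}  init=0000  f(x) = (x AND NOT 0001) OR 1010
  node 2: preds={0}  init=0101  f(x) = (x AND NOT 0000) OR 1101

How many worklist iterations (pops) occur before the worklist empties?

Iteration log — 4 steps:
  step 1. node 0  ⊔preds=0000  new=1111  old=0010  +wl: 
  step 2. node 1  ⊔preds=0101  new=1110  old=0000  +wl: 
  step 3. node 2  ⊔preds=1111  new=1111  old=0101  +wl: 1
  step 4. node 1  ⊔preds=1111  new=1110  stable

Least fixpoint reached:
  node 0: 1111
  node 1: 1110
  node 2: 1111

4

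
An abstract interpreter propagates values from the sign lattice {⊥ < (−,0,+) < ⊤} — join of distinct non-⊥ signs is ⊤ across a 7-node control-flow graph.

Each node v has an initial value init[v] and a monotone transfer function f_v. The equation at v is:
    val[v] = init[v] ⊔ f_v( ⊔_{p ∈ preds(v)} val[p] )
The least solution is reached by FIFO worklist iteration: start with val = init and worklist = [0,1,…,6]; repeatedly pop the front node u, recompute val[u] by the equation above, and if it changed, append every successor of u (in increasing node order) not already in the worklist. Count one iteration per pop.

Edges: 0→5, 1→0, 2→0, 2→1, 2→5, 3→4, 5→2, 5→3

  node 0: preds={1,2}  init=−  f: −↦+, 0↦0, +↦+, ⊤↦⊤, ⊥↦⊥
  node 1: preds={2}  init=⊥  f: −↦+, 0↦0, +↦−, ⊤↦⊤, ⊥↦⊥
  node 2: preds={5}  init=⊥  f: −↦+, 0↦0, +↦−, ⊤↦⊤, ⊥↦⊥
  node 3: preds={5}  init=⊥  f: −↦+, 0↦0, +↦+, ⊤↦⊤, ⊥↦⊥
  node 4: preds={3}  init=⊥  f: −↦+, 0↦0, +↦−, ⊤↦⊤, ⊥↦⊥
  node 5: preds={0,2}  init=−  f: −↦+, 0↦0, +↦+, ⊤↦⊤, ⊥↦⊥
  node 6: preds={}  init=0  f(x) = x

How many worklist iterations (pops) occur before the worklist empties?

16

Worklist (16 pops):
  #1 pop 0: in=⊥ → − (no change)
  #2 pop 1: in=⊥ → ⊥ (no change)
  #3 pop 2: in=− → + (was ⊥); enqueue [0,1]
  #4 pop 3: in=− → + (was ⊥); enqueue []
  #5 pop 4: in=+ → − (was ⊥); enqueue []
  #6 pop 5: in=⊤ → ⊤ (was −); enqueue [2,3]
  #7 pop 6: in=⊥ → 0 (no change)
  #8 pop 0: in=+ → ⊤ (was −); enqueue [5]
  #9 pop 1: in=+ → − (was ⊥); enqueue [0]
  #10 pop 2: in=⊤ → ⊤ (was +); enqueue [1]
  #11 pop 3: in=⊤ → ⊤ (was +); enqueue [4]
  #12 pop 5: in=⊤ → ⊤ (no change)
  #13 pop 0: in=⊤ → ⊤ (no change)
  #14 pop 1: in=⊤ → ⊤ (was −); enqueue [0]
  #15 pop 4: in=⊤ → ⊤ (was −); enqueue []
  #16 pop 0: in=⊤ → ⊤ (no change)

Fixpoint:
  val[0] = ⊤
  val[1] = ⊤
  val[2] = ⊤
  val[3] = ⊤
  val[4] = ⊤
  val[5] = ⊤
  val[6] = 0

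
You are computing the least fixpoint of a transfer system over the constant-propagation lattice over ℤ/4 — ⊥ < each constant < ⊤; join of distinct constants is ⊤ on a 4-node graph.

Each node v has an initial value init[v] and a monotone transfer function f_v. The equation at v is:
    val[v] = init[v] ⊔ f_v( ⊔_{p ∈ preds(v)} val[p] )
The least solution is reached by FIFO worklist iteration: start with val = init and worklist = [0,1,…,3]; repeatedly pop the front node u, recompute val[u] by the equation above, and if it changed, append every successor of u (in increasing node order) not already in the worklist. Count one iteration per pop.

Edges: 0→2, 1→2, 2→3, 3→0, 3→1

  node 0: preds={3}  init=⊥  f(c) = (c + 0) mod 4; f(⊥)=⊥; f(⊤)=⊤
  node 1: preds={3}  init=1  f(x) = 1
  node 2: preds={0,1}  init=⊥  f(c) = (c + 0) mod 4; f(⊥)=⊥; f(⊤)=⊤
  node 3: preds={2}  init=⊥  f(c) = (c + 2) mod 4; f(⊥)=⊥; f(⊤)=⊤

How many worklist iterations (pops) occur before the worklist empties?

Iteration log — 11 steps:
  step 1. node 0  ⊔preds=⊥  new=⊥  stable
  step 2. node 1  ⊔preds=⊥  new=1  stable
  step 3. node 2  ⊔preds=1  new=1  old=⊥  +wl: 
  step 4. node 3  ⊔preds=1  new=3  old=⊥  +wl: 0,1
  step 5. node 0  ⊔preds=3  new=3  old=⊥  +wl: 2
  step 6. node 1  ⊔preds=3  new=1  stable
  step 7. node 2  ⊔preds=⊤  new=⊤  old=1  +wl: 3
  step 8. node 3  ⊔preds=⊤  new=⊤  old=3  +wl: 0,1
  step 9. node 0  ⊔preds=⊤  new=⊤  old=3  +wl: 2
  step 10. node 1  ⊔preds=⊤  new=1  stable
  step 11. node 2  ⊔preds=⊤  new=⊤  stable

Least fixpoint reached:
  node 0: ⊤
  node 1: 1
  node 2: ⊤
  node 3: ⊤

11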